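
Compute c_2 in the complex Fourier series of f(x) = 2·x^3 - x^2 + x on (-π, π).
Compute the real Fourier coefficients first: a_2 = -1, b_2 = 2 - 2·π^2.
Then c_2 = (a_2 − i·b_2)/2 = -1/2 - i + i·π^2.

Final answer: -1/2 - i + i·π^2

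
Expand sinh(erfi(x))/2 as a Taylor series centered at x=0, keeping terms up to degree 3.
x^3·(2/(3·π^(3/2)) + 1/(3·√(π))) + x/√(π)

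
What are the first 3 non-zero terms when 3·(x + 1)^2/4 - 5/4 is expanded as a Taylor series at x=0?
3·x^2/4 + 3·x/2 - 1/2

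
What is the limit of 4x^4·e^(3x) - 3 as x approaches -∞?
The product is a 0·∞ indeterminate form at x → -∞.
Rewrite the product as 4x^4 / e^(-3x) (an ∞/∞ form) and apply L'Hôpital, or use the standard hierarchy e^(3|x|) ≫ |x^4| as x → -∞.
The indeterminate product → 0, so the limit = -3.

Final answer: -3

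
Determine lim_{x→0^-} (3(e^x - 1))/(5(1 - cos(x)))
Both numerator and denominator → 0 as x → 0^-; this is a 0/0 indeterminate form.
Expand each to leading order near x = 0: numerator ~ 3·x, denominator ~ 5·x^2/2.
The limit of the ratio is -∞.

Final answer: -∞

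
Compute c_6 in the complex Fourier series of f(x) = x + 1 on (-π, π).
Compute the real Fourier coefficients first: a_6 = 0, b_6 = -1/3.
Then c_6 = (a_6 − i·b_6)/2 = i/6.

Final answer: i/6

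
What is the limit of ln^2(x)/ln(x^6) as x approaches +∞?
This is an ∞/∞ indeterminate form as x → +∞.
Write ln(x^6) = 6·ln(x), reducing the quotient to ln(x)/6 → ∞.
Limit = ∞.

Final answer: ∞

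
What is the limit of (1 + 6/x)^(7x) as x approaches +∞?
As x → +∞: write (1 + 6/x)^(7x) = ((1 + 6/x)^x)^7 → (e^6)^7 = e^42.
Limit = e^(42).

Final answer: e^(42)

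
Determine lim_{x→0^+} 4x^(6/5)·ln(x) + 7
The product is a 0·∞ indeterminate form at x → 0⁺.
Rewrite the product as 4·ln(x) / x^(-6/5) and apply L'Hôpital, or use the standard hierarchy x^(-6/5) ≫ |ln x| as x → 0⁺.
The indeterminate product → 0, so the limit = 7.

Final answer: 7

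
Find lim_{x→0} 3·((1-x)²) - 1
Direct substitution at x = 0 gives 2.

Final answer: 2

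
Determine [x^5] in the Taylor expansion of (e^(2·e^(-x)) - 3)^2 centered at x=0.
Expand to order 5: (e^(2·e^(-x)) - 3)^2 = x^5·(-3 + e^(2))^2·(-113·e^(4)/(3·(-3 + e^(2))^2) - 227·e^(2)/(30·(-3 + e^(2)))) + x^4·(-3 + e^(2))^2·(47·e^(2)/(6·(-3 + e^(2))) + 71·e^(4)/(3·(-3 + e^(2))^2)) + x^3·(-3 + e^(2))^2·(-12·e^(4)/(-3 + e^(2))^2 - 22·e^(2)/(3·(-3 + e^(2)))) + x^2·(-3 + e^(2))^2·(6·e^(2)/(-3 + e^(2)) + 4·e^(4)/(-3 + e^(2))^2) - 4·x·(-3 + e^(2))·e^(2) + (-3 + e^(2))^2 + O(x^6).
The coefficient of x^5 is (-3 + e^(2))^2·(-113·e^(4)/(3·(-3 + e^(2))^2) - 227·e^(2)/(30·(-3 + e^(2)))).

Final answer: (-3 + e^(2))^2·(-113·e^(4)/(3·(-3 + e^(2))^2) - 227·e^(2)/(30·(-3 + e^(2))))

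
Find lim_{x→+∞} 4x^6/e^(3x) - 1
The quotient is an ∞/∞ indeterminate form as x → +∞.
The exponential denominator e^(3x) dominates the polynomial numerator (e^x ≫ x^6 as x → ∞), so the quotient → 0.
Adding the constant: 0 - 1 = -1. Limit = -1.

Final answer: -1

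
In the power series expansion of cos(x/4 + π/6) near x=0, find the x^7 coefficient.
Expand to order 7: cos(x/4 + π/6) = x^7/165150720 - √(3)·x^6/5898240 - x^5/245760 + √(3)·x^4/12288 + x^3/768 - √(3)·x^2/64 - x/8 + √(3)/2 + O(x^8).
The coefficient of x^7 is 1/165150720.

Final answer: 1/165150720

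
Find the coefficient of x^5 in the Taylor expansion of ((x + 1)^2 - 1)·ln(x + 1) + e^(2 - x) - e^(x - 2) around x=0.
Expand to order 5: ((x + 1)^2 - 1)·ln(x + 1) + e^(2 - x) - e^(x - 2) = x^5·(-1/6 - e^(2)/120 - e^(-2)/120) + x^4·(-e^(-2)/24 + 1/6 + e^(2)/24) + x^3·(-e^(2)/6 - e^(-2)/6) + x^2·(-e^(-2)/2 + 2 + e^(2)/2) + x·(-e^(2) - e^(-2)) - e^(-2) + e^(2) + O(x^6).
The coefficient of x^5 is -1/6 - e^(2)/120 - e^(-2)/120.

Final answer: -1/6 - e^(2)/120 - e^(-2)/120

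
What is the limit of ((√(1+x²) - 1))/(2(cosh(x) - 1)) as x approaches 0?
Both numerator and denominator → 0 as x → 0; this is a 0/0 indeterminate form.
Expand each to leading order near x = 0: numerator ~ x^2/2, denominator ~ x^2.
The limit of the ratio is 1/2.

Final answer: 1/2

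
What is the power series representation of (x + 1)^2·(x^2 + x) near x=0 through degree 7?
x^4 + 3·x^3 + 3·x^2 + x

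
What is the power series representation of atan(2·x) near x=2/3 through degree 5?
atan(4/3) + 18·(x - 2/3)/25 - 432·(x - 2/3)^2/625 + 8424·(x - 2/3)^3/15625 - 108864·(x - 2/3)^4/390625 - 1842912·(x - 2/3)^5/48828125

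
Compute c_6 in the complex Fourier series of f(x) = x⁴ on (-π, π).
Compute the real Fourier coefficients first: a_6 = -1/27 + 2·π^2/9, b_6 = 0.
Then c_6 = (a_6 − i·b_6)/2 = -1/54 + π^2/9.

Final answer: -1/54 + π^2/9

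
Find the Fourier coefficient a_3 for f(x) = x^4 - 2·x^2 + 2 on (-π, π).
a_3 = (1/π) ∫_{-π}^{π} f(x)·cos(3x) dx.
Evaluate the integral (use parity and integration by parts as needed): a_3 = 40/27 - 8·π^2/9.

Final answer: 40/27 - 8·π^2/9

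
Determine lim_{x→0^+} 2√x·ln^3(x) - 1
The product is a 0·∞ indeterminate form at x → 0⁺.
Rewrite the product as 2·ln^3(x) / x^(-1/2) and apply L'Hôpital, or use the standard hierarchy x^(-1/2) ≫ |ln x|^3 as x → 0⁺.
The indeterminate product → 0, so the limit = -1.

Final answer: -1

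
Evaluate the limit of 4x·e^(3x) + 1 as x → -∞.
The product is a 0·∞ indeterminate form at x → -∞.
Rewrite the product as 4x / e^(-3x) (an ∞/∞ form) and apply L'Hôpital, or use the standard hierarchy e^(3|x|) ≫ |x| as x → -∞.
The indeterminate product → 0, so the limit = 1.

Final answer: 1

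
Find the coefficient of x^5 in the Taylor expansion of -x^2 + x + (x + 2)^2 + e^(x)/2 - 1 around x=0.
Expand to order 5: -x^2 + x + (x + 2)^2 + e^(x)/2 - 1 = x^5/240 + x^4/48 + x^3/12 + x^2/4 + 11·x/2 + 7/2 + O(x^6).
The coefficient of x^5 is 1/240.

Final answer: 1/240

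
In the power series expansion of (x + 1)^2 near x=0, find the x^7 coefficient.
Expand to order 7: (x + 1)^2 = x^2 + 2·x + 1 + O(x^8).
The coefficient of x^7 is 0.

Final answer: 0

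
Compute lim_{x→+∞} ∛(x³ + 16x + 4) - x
This is an ∞ − ∞ indeterminate form.
Multiply by (A² + AB + B²)/(A² + AB + B²) where A = ∛(x³+16x + 4), B = x to use A³ − B³ = (A−B)(A²+AB+B²); the x³ terms cancel, leaving (16x + 4)/(A²+AB+B²) with denominator ~ 3x², so the limit is 0.
Limit = 0.

Final answer: 0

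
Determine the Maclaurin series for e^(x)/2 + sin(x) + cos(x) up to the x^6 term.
-x^6/1440 + x^5/80 + x^4/16 - x^3/12 - x^2/4 + 3·x/2 + 3/2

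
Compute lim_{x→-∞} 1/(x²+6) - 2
Evaluate the dominant behaviour as x → -∞; each term tends to a finite value or vanishes.
Limit = -2.

Final answer: -2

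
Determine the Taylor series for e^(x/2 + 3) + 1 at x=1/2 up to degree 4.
1 + e^(13/4) + e^(13/4)·(x - 1/2)/2 + e^(13/4)·(x - 1/2)^2/8 + e^(13/4)·(x - 1/2)^3/48 + e^(13/4)·(x - 1/2)^4/384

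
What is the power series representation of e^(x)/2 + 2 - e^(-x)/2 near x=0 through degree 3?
x^3/6 + x + 2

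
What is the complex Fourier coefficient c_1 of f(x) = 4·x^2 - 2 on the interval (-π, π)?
Compute the real Fourier coefficients first: a_1 = -16, b_1 = 0.
Then c_1 = (a_1 − i·b_1)/2 = -8.

Final answer: -8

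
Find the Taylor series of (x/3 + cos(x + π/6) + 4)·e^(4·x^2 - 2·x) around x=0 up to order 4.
x^4·(329·√(3)/48 + 1225/18) + x^3·(-153/4 - 25·√(3)/6) + x^2·(11·√(3)/4 + 73/3) + x·(-49/6 - √(3)) + √(3)/2 + 4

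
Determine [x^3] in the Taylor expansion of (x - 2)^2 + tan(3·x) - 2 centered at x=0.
Expand to order 3: (x - 2)^2 + tan(3·x) - 2 = 9·x^3 + x^2 - x + 2 + O(x^4).
The coefficient of x^3 is 9.

Final answer: 9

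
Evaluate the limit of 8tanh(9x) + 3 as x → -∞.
Evaluate the dominant behaviour as x → -∞; each term tends to a finite value or vanishes.
Limit = -5.

Final answer: -5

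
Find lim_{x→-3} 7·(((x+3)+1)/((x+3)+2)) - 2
Direct substitution at x = -3 gives 3/2.

Final answer: 3/2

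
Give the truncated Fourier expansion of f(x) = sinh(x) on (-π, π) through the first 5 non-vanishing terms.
sin(x)·sinh(π)/π - 4·sin(2·x)·sinh(π)/(5·π) + 3·sin(3·x)·sinh(π)/(5·π) - 8·sin(4·x)·sinh(π)/(17·π) + 5·sin(5·x)·sinh(π)/(13·π)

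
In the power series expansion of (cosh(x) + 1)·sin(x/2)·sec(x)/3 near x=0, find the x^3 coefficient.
Expand to order 3: (cosh(x) + 1)·sin(x/2)·sec(x)/3 = 17·x^3/72 + x/3 + O(x^4).
The coefficient of x^3 is 17/72.

Final answer: 17/72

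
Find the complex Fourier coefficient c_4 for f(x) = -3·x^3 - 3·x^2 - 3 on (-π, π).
Compute the real Fourier coefficients first: a_4 = -3/4, b_4 = -9/16 + 3·π^2/2.
Then c_4 = (a_4 − i·b_4)/2 = -3/8 - 3·i·π^2/4 + 9·i/32.

Final answer: -3/8 - 3·i·π^2/4 + 9·i/32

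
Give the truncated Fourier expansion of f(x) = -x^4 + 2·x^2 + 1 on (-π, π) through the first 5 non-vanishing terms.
(-56 + 8·π^2)·cos(x) + (5 - 2·π^2)·cos(2·x) + (-40/27 + 8·π^2/9)·cos(3·x) + (11/16 - π^2/2)·cos(4·x) - π^4/5 + 1 + 2·π^2/3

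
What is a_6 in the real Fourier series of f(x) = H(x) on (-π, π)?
a_6 = (1/π) ∫_{-π}^{π} f(x)·cos(6x) dx.
Evaluate the integral (use parity and integration by parts as needed): a_6 = 0.

Final answer: 0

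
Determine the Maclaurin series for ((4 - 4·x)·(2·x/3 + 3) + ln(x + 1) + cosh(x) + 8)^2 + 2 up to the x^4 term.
-259·x^4/36 + 526·x^3/9 - 383·x^2/9 - 350·x + 443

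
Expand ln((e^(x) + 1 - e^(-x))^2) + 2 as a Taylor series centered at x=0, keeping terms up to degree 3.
6·x^3 - 4·x^2 + 4·x + 2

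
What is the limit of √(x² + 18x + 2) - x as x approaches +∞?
This is an ∞ − ∞ indeterminate form.
Multiply and divide by the conjugate √(x²+18x + 2) + x; the x² terms cancel, leaving (18x + 2)/(√(x²+18x + 2)+x) → 18/2 = 9.
Limit = 9.

Final answer: 9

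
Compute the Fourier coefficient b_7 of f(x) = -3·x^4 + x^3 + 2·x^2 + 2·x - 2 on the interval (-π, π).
b_7 = (1/π) ∫_{-π}^{π} f(x)·sin(7x) dx.
Evaluate the integral (use parity and integration by parts as needed): b_7 = 184/343 + 2·π^2/7.

Final answer: 184/343 + 2·π^2/7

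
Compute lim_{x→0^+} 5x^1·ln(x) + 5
The product is a 0·∞ indeterminate form at x → 0⁺.
Rewrite the product as 5·ln(x) / x^(-1) and apply L'Hôpital, or use the standard hierarchy x^(-1) ≫ |ln x| as x → 0⁺.
The indeterminate product → 0, so the limit = 5.

Final answer: 5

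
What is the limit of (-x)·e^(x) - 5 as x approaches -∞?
The product is a 0·∞ indeterminate form at x → -∞.
Rewrite the product as (-x) / e^(-x) (an ∞/∞ form) and apply L'Hôpital, or use the standard hierarchy e^(|x|) ≫ |(-x)| as x → -∞.
The indeterminate product → 0, so the limit = -5.

Final answer: -5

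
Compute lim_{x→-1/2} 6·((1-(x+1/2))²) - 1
Direct substitution at x = -1/2 gives 5.

Final answer: 5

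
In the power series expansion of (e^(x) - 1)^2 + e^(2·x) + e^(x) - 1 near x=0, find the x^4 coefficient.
Expand to order 4: (e^(x) - 1)^2 + e^(2·x) + e^(x) - 1 = 31·x^4/24 + 5·x^3/2 + 7·x^2/2 + 3·x + 1 + O(x^5).
The coefficient of x^4 is 31/24.

Final answer: 31/24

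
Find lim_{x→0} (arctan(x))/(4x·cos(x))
Both numerator and denominator → 0 as x → 0; this is a 0/0 indeterminate form.
Expand each to leading order near x = 0: numerator ~ x, denominator ~ 4·x.
The limit of the ratio is 1/4.

Final answer: 1/4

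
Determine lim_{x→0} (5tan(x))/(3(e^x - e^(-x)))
Both numerator and denominator → 0 as x → 0; this is a 0/0 indeterminate form.
Expand each to leading order near x = 0: numerator ~ 5·x, denominator ~ 6·x.
The limit of the ratio is 5/6.

Final answer: 5/6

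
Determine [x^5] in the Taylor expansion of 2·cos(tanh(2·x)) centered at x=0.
Expand to order 5: 2·cos(tanh(2·x)) = 12·x^4 - 4·x^2 + 2 + O(x^6).
The coefficient of x^5 is 0.

Final answer: 0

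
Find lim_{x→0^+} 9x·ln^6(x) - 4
The product is a 0·∞ indeterminate form at x → 0⁺.
Rewrite the product as 9·ln^6(x) / x^(-1) and apply L'Hôpital, or use the standard hierarchy x^(-1) ≫ |ln x|^6 as x → 0⁺.
The indeterminate product → 0, so the limit = -4.

Final answer: -4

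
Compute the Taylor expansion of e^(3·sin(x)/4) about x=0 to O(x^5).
-165·x^4/2048 - 7·x^3/128 + 9·x^2/32 + 3·x/4 + 1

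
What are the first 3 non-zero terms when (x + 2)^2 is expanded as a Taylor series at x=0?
x^2 + 4·x + 4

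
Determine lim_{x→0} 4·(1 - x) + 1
Direct substitution at x = 0 gives 5.

Final answer: 5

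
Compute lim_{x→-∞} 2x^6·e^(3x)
This is a 0·∞ indeterminate form at x → -∞.
Rewrite the product as 2x^6 / e^(-3x) (an ∞/∞ form) and apply L'Hôpital, or use the standard hierarchy e^(3|x|) ≫ |x^6| as x → -∞.
The indeterminate product → 0, so the limit = 0.

Final answer: 0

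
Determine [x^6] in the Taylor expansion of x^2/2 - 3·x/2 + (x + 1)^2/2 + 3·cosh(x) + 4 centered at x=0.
Expand to order 6: x^2/2 - 3·x/2 + (x + 1)^2/2 + 3·cosh(x) + 4 = x^6/240 + x^4/8 + 5·x^2/2 - x/2 + 15/2 + O(x^7).
The coefficient of x^6 is 1/240.

Final answer: 1/240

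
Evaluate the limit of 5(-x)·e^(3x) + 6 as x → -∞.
The product is a 0·∞ indeterminate form at x → -∞.
Rewrite the product as 5(-x) / e^(-3x) (an ∞/∞ form) and apply L'Hôpital, or use the standard hierarchy e^(3|x|) ≫ |(-x)| as x → -∞.
The indeterminate product → 0, so the limit = 6.

Final answer: 6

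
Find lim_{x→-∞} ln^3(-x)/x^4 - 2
The quotient is an ∞/∞ indeterminate form as x → -∞.
Compare growth rates of the dominant terms (exponentials ≫ polynomials ≫ logarithms), or apply L'Hôpital's rule; the quotient → 0.
Adding the constant: 0 - 2 = -2. Limit = -2.

Final answer: -2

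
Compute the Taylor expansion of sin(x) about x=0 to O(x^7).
x^5/120 - x^3/6 + x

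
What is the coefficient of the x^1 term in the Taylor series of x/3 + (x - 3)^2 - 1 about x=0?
Expand to order 1: x/3 + (x - 3)^2 - 1 = 8 - 17·x/3 + O(x^2).
The coefficient of x^1 is -17/3.

Final answer: -17/3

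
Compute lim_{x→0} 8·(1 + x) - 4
Direct substitution at x = 0 gives 4.

Final answer: 4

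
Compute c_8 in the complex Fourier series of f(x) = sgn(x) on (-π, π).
Compute the real Fourier coefficients first: a_8 = 0, b_8 = 0.
Then c_8 = (a_8 − i·b_8)/2 = 0.

Final answer: 0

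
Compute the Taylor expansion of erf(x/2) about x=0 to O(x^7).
x^5/(160·√(π)) - x^3/(12·√(π)) + x/√(π)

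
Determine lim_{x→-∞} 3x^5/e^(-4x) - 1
The quotient is an ∞/∞ indeterminate form as x → -∞.
Compare growth rates of the dominant terms (exponentials ≫ polynomials ≫ logarithms), or apply L'Hôpital's rule; the quotient → 0.
Adding the constant: 0 - 1 = -1. Limit = -1.

Final answer: -1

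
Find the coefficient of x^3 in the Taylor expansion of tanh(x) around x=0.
Expand to order 3: tanh(x) = -x^3/3 + x + O(x^4).
The coefficient of x^3 is -1/3.

Final answer: -1/3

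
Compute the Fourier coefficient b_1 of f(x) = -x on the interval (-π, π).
b_1 = (1/π) ∫_{-π}^{π} f(x)·sin(1x) dx.
Evaluate the integral (use parity and integration by parts as needed): b_1 = -2.

Final answer: -2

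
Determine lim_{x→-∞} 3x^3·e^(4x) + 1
The product is a 0·∞ indeterminate form at x → -∞.
Rewrite the product as 3x^3 / e^(-4x) (an ∞/∞ form) and apply L'Hôpital, or use the standard hierarchy e^(4|x|) ≫ |x^3| as x → -∞.
The indeterminate product → 0, so the limit = 1.

Final answer: 1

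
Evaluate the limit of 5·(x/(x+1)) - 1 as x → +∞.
Evaluate the dominant behaviour as x → +∞; each term tends to a finite value or vanishes.
Limit = 4.

Final answer: 4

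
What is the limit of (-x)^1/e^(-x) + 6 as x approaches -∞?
The quotient is an ∞/∞ indeterminate form as x → -∞.
Compare growth rates of the dominant terms (exponentials ≫ polynomials ≫ logarithms), or apply L'Hôpital's rule; the quotient → 0.
Adding the constant: 0 + 6 = 6. Limit = 6.

Final answer: 6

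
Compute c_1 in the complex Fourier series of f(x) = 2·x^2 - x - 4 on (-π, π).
Compute the real Fourier coefficients first: a_1 = -8, b_1 = -2.
Then c_1 = (a_1 − i·b_1)/2 = -4 + i.

Final answer: -4 + i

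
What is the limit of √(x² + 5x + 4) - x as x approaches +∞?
As x → +∞: multiply by the conjugate to get (5x+4)/(√(x²+5x+4)+x); the denominator ~ 2x, so the limit is 5/2.
Limit = 5/2.

Final answer: 5/2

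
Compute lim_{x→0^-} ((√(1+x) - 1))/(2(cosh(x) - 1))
Both numerator and denominator → 0 as x → 0^-; this is a 0/0 indeterminate form.
Expand each to leading order near x = 0: numerator ~ x/2, denominator ~ x^2.
The limit of the ratio is -∞.

Final answer: -∞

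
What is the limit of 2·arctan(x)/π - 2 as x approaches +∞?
Evaluate the dominant behaviour as x → +∞; each term tends to a finite value or vanishes.
Limit = -1.

Final answer: -1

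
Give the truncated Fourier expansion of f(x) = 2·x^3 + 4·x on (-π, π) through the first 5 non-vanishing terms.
(-16 + 4·π^2)·sin(x) + (-2·π^2 - 1)·sin(2·x) + (16/9 + 4·π^2/3)·sin(3·x) + (-π^2 - 13/8)·sin(4·x) + (176/125 + 4·π^2/5)·sin(5·x)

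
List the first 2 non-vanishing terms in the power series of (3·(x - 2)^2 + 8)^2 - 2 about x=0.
398 - 480·x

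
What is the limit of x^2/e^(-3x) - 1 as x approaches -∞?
The quotient is an ∞/∞ indeterminate form as x → -∞.
Compare growth rates of the dominant terms (exponentials ≫ polynomials ≫ logarithms), or apply L'Hôpital's rule; the quotient → 0.
Adding the constant: 0 - 1 = -1. Limit = -1.

Final answer: -1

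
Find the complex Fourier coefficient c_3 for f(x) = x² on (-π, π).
Compute the real Fourier coefficients first: a_3 = -4/9, b_3 = 0.
Then c_3 = (a_3 − i·b_3)/2 = -2/9.

Final answer: -2/9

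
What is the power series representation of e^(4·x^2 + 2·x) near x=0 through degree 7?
10424·x^7/315 + 1324·x^6/45 + 108·x^5/5 + 50·x^4/3 + 28·x^3/3 + 6·x^2 + 2·x + 1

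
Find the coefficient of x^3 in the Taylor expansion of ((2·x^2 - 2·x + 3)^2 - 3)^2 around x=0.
Expand to order 3: ((2·x^2 - 2·x + 3)^2 - 3)^2 = -480·x^3 + 336·x^2 - 144·x + 36 + O(x^4).
The coefficient of x^3 is -480.

Final answer: -480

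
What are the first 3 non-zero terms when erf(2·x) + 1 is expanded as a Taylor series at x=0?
-16·x^3/(3·√(π)) + 4·x/√(π) + 1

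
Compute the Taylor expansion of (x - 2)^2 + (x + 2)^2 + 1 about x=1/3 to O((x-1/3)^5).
83/9 + 4·(x - 1/3)/3 + 2·(x - 1/3)^2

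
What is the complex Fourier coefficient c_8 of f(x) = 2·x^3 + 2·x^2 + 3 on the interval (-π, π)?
Compute the real Fourier coefficients first: a_8 = 1/8, b_8 = 3/64 - π^2/2.
Then c_8 = (a_8 − i·b_8)/2 = 1/16 - 3·i/128 + i·π^2/4.

Final answer: 1/16 - 3·i/128 + i·π^2/4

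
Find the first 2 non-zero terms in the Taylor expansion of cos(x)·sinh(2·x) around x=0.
x^3/3 + 2·x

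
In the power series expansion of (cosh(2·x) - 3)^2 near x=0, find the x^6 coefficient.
Expand to order 6: (cosh(2·x) - 3)^2 = 104·x^6/45 + 4·x^4/3 - 8·x^2 + 4 + O(x^7).
The coefficient of x^6 is 104/45.

Final answer: 104/45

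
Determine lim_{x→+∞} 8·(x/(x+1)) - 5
Evaluate the dominant behaviour as x → +∞; each term tends to a finite value or vanishes.
Limit = 3.

Final answer: 3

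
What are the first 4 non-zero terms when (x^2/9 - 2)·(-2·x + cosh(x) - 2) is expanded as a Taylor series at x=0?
-2·x^3/9 - 10·x^2/9 + 4·x + 2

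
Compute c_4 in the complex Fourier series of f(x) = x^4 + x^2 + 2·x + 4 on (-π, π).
Compute the real Fourier coefficients first: a_4 = 1/16 + π^2/2, b_4 = -1.
Then c_4 = (a_4 − i·b_4)/2 = 1/32 + π^2/4 + i/2.

Final answer: 1/32 + π^2/4 + i/2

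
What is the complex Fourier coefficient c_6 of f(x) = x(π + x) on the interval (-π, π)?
Compute the real Fourier coefficients first: a_6 = 1/9, b_6 = -π/3.
Then c_6 = (a_6 − i·b_6)/2 = 1/18 + i·π/6.

Final answer: 1/18 + i·π/6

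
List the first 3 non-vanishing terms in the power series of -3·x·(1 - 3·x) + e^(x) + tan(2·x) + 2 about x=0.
17·x^3/6 + 19·x^2/2 + 3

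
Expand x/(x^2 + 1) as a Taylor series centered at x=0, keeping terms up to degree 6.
x^5 - x^3 + x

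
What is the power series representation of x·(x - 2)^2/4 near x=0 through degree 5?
x^3/4 - x^2 + x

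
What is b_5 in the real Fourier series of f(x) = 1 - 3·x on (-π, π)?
b_5 = (1/π) ∫_{-π}^{π} f(x)·sin(5x) dx.
Evaluate the integral (use parity and integration by parts as needed): b_5 = -6/5.

Final answer: -6/5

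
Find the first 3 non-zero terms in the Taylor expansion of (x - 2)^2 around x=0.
x^2 - 4·x + 4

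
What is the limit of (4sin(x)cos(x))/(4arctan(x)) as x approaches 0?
Both numerator and denominator → 0 as x → 0; this is a 0/0 indeterminate form.
Expand each to leading order near x = 0: numerator ~ 4·x, denominator ~ 4·x.
The limit of the ratio is 1.

Final answer: 1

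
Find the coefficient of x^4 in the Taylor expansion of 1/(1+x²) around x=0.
Expand to order 4: 1/(1+x²) = x^4 - x^2 + 1 + O(x^5).
The coefficient of x^4 is 1.

Final answer: 1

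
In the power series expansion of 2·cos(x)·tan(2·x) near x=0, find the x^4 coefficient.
Expand to order 4: 2·cos(x)·tan(2·x) = 10·x^3/3 + 4·x + O(x^5).
The coefficient of x^4 is 0.

Final answer: 0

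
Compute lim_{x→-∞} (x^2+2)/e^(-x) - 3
The quotient is an ∞/∞ indeterminate form as x → -∞.
Compare growth rates of the dominant terms (exponentials ≫ polynomials ≫ logarithms), or apply L'Hôpital's rule; the quotient → 0.
Adding the constant: 0 - 3 = -3. Limit = -3.

Final answer: -3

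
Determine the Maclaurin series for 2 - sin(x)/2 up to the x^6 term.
-x^5/240 + x^3/12 - x/2 + 2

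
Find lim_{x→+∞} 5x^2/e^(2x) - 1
The quotient is an ∞/∞ indeterminate form as x → +∞.
The exponential denominator e^(2x) dominates the polynomial numerator (e^x ≫ x^2 as x → ∞), so the quotient → 0.
Adding the constant: 0 - 1 = -1. Limit = -1.

Final answer: -1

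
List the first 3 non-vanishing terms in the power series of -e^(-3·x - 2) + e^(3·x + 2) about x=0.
x^2·(-9·e^(-2)/2 + 9·e^(2)/2) + x·(3·e^(-2) + 3·e^(2)) - e^(-2) + e^(2)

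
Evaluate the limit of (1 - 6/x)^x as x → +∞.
As x → +∞: this is the defining limit (1 - 6/x)^x → e^(-6).
Limit = e^(-6).

Final answer: e^(-6)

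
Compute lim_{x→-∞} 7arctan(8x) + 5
Evaluate the dominant behaviour as x → -∞; each term tends to a finite value or vanishes.
Limit = 5 - 7·π/2.

Final answer: 5 - 7·π/2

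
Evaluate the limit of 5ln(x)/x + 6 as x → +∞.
The quotient is an ∞/∞ indeterminate form as x → +∞.
The polynomial denominator x dominates the logarithmic numerator (any positive power of x ≫ ln(x) as x → ∞), so the quotient → 0.
Adding the constant: 0 + 6 = 6. Limit = 6.

Final answer: 6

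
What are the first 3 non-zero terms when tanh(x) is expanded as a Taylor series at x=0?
2·x^5/15 - x^3/3 + x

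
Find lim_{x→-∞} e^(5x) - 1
Evaluate the dominant behaviour as x → -∞; each term tends to a finite value or vanishes.
Limit = -1.

Final answer: -1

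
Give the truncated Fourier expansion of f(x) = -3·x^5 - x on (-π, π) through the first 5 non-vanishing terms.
(-722 - 6·π^4 + 120·π^2)·sin(x) + (-15·π^2 + 47/2 + 3·π^4)·sin(2·x) + (-2·π^4 - 98/27 + 40·π^2/9)·sin(3·x) + (-15·π^2/8 + 77/64 + 3·π^4/2)·sin(4·x) + (-6·π^4/5 - 394/625 + 24·π^2/25)·sin(5·x)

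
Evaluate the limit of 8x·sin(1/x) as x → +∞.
As x → +∞: let u = 1/x → 0⁺; then 8·x·sin(1/x) = 8·1·sin(u)/u → 8·1·1 = 8.
Limit = 8.

Final answer: 8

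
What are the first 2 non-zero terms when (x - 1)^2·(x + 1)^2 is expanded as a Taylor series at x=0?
1 - 2·x^2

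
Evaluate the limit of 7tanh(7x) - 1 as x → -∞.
Evaluate the dominant behaviour as x → -∞; each term tends to a finite value or vanishes.
Limit = -8.

Final answer: -8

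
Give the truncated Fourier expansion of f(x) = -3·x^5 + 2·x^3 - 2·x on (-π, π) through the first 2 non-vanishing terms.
(-748 - 6·π^4 + 124·π^2)·sin(x) + (-17·π^2 + 55/2 + 3·π^4)·sin(2·x)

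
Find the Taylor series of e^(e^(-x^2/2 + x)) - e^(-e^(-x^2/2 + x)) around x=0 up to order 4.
x^4·(-3·e/8 + 5·e^(-1)/24) + x^3·(-e/6 - e^(-1)/6) + x^2·(-e^(-1)/2 + e/2) + x·(e^(-1) + e) - e^(-1) + e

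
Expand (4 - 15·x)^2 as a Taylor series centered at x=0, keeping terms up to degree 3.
225·x^2 - 120·x + 16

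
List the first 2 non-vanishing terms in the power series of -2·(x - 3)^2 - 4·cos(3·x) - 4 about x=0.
12·x - 26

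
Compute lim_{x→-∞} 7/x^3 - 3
Evaluate the dominant behaviour as x → -∞; each term tends to a finite value or vanishes.
Limit = -3.

Final answer: -3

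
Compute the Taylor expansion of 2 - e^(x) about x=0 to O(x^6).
-x^5/120 - x^4/24 - x^3/6 - x^2/2 - x + 1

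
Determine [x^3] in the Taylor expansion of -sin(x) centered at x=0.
Expand to order 3: -sin(x) = x^3/6 - x + O(x^4).
The coefficient of x^3 is 1/6.

Final answer: 1/6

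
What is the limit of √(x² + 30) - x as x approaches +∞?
This is an ∞ − ∞ indeterminate form.
Multiply and divide by the conjugate √(x²+30) + x; the x² terms cancel, leaving 30/(√(x²+30)+x) → 0.
Limit = 0.

Final answer: 0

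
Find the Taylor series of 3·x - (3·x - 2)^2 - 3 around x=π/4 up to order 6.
-7 - 9·π^2/16 + 15·π/4 + (15 - 9·π/2)·(x - π/4) - 9·(x - π/4)^2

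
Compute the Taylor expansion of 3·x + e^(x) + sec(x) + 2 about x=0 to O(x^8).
x^7/5040 + 31·x^6/360 + x^5/120 + x^4/4 + x^3/6 + x^2 + 4·x + 4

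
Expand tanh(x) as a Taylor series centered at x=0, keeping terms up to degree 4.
-x^3/3 + x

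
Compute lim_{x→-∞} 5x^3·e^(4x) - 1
The product is a 0·∞ indeterminate form at x → -∞.
Rewrite the product as 5x^3 / e^(-4x) (an ∞/∞ form) and apply L'Hôpital, or use the standard hierarchy e^(4|x|) ≫ |x^3| as x → -∞.
The indeterminate product → 0, so the limit = -1.

Final answer: -1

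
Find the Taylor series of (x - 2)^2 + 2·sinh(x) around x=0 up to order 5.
x^5/60 + x^3/3 + x^2 - 2·x + 4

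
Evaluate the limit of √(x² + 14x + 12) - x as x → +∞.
This is an ∞ − ∞ indeterminate form.
Multiply and divide by the conjugate √(x²+14x + 12) + x; the x² terms cancel, leaving (14x + 12)/(√(x²+14x + 12)+x) → 14/2 = 7.
Limit = 7.

Final answer: 7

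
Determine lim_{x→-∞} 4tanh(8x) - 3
Evaluate the dominant behaviour as x → -∞; each term tends to a finite value or vanishes.
Limit = -7.

Final answer: -7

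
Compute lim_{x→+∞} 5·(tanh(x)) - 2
Evaluate the dominant behaviour as x → +∞; each term tends to a finite value or vanishes.
Limit = 3.

Final answer: 3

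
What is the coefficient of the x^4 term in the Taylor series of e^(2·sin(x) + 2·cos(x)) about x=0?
Expand to order 4: e^(2·sin(x) + 2·cos(x)) = -17·x^4·e^(2)/12 - x^3·e^(2) + x^2·e^(2) + 2·x·e^(2) + e^(2) + O(x^5).
The coefficient of x^4 is -17·e^(2)/12.

Final answer: -17·e^(2)/12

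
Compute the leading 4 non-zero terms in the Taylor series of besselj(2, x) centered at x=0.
-x^8/184320 + x^6/3072 - x^4/96 + x^2/8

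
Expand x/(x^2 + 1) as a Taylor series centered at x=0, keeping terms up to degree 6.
x^5 - x^3 + x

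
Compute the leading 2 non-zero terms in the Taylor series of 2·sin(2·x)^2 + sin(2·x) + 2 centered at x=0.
2·x + 2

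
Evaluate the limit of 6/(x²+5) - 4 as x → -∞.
Evaluate the dominant behaviour as x → -∞; each term tends to a finite value or vanishes.
Limit = -4.

Final answer: -4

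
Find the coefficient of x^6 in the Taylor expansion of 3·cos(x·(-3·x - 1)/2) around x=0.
Expand to order 6: 3·cos(x·(-3·x - 1)/2) = 6479·x^6/15360 + 3·x^5/32 - 431·x^4/128 - 9·x^3/4 - 3·x^2/8 + 3 + O(x^7).
The coefficient of x^6 is 6479/15360.

Final answer: 6479/15360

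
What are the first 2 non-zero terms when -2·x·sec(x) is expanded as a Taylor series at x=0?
-x^3 - 2·x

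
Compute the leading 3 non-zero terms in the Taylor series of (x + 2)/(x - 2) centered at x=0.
-x^2/2 - x - 1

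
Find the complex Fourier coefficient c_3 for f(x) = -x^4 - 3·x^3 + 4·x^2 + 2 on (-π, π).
Compute the real Fourier coefficients first: a_3 = -64/27 + 8·π^2/9, b_3 = 4/3 - 2·π^2.
Then c_3 = (a_3 − i·b_3)/2 = -32/27 + 4·π^2/9 - 2·i/3 + i·π^2.

Final answer: -32/27 + 4·π^2/9 - 2·i/3 + i·π^2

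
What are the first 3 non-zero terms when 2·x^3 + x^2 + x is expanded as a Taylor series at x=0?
2·x^3 + x^2 + x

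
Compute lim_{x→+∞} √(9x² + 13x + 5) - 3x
As x → +∞: multiply by the conjugate to get (13x+5)/(√(9x²+13x+5)+3x); the denominator ~ 6x, so the limit is 13/6.
Limit = 13/6.

Final answer: 13/6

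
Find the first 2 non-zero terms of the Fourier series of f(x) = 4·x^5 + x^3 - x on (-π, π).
(-158·π^2 + 8·π^4 + 946)·sin(x) + (-4·π^4 - 55/2 + 19·π^2)·sin(2·x)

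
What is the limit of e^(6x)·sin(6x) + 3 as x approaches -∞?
Evaluate the dominant behaviour as x → -∞; each term tends to a finite value or vanishes.
Limit = 3.

Final answer: 3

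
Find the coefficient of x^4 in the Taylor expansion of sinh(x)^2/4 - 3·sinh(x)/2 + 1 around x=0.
Expand to order 4: sinh(x)^2/4 - 3·sinh(x)/2 + 1 = x^4/12 - x^3/4 + x^2/4 - 3·x/2 + 1 + O(x^5).
The coefficient of x^4 is 1/12.

Final answer: 1/12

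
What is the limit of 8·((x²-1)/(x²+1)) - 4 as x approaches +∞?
Evaluate the dominant behaviour as x → +∞; each term tends to a finite value or vanishes.
Limit = 4.

Final answer: 4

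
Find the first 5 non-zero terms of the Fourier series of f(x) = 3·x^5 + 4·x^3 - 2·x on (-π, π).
(-112·π^2 + 6·π^4 + 668)·sin(x) + (-3·π^4 - 29/2 + 11·π^2)·sin(2·x) + (-16·π^2/9 - 4/27 + 2·π^4)·sin(3·x) + (-3·π^4/2 - π^2/8 + 67/64)·sin(4·x) + (-596/625 + 16·π^2/25 + 6·π^4/5)·sin(5·x)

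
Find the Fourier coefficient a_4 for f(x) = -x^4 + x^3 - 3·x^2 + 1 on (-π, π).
a_4 = (1/π) ∫_{-π}^{π} f(x)·cos(4x) dx.
Evaluate the integral (use parity and integration by parts as needed): a_4 = -π^2/2 - 9/16.

Final answer: -π^2/2 - 9/16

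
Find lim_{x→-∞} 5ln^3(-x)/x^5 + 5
The quotient is an ∞/∞ indeterminate form as x → -∞.
Compare growth rates of the dominant terms (exponentials ≫ polynomials ≫ logarithms), or apply L'Hôpital's rule; the quotient → 0.
Adding the constant: 0 + 5 = 5. Limit = 5.

Final answer: 5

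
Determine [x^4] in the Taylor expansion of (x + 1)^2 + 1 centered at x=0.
Expand to order 4: (x + 1)^2 + 1 = x^2 + 2·x + 2 + O(x^5).
The coefficient of x^4 is 0.

Final answer: 0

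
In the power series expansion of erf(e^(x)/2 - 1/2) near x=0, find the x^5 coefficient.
Expand to order 5: erf(e^(x)/2 - 1/2) = -43·x^5/(480·√(π)) - x^4/(12·√(π)) + x^3/(12·√(π)) + x^2/(2·√(π)) + x/√(π) + O(x^6).
The coefficient of x^5 is -43/(480·√(π)).

Final answer: -43/(480·√(π))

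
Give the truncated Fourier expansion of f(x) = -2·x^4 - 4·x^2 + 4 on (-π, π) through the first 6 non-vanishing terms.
(-80 + 16·π^2)·cos(x) + (2 - 4·π^2)·cos(2·x) + (16/27 + 16·π^2/9)·cos(3·x) + (-π^2 - 5/8)·cos(4·x) + (304/625 + 16·π^2/25)·cos(5·x) - 2·π^4/5 - 4·π^2/3 + 4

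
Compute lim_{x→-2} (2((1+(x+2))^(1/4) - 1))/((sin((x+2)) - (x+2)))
Both numerator and denominator → 0 as x → -2; this is a 0/0 indeterminate form.
Expand each to leading order near x = -2: numerator ~ (x + 2)/2, denominator ~ -(x + 2)^3/6.
The limit of the ratio is -∞.

Final answer: -∞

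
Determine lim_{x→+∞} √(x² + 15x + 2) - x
This is an ∞ − ∞ indeterminate form.
Multiply and divide by the conjugate √(x²+15x + 2) + x; the x² terms cancel, leaving (15x + 2)/(√(x²+15x + 2)+x) → 15/2.
Limit = 15/2.

Final answer: 15/2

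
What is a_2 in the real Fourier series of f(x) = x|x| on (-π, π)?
a_2 = (1/π) ∫_{-π}^{π} f(x)·cos(2x) dx.
Evaluate the integral (use parity and integration by parts as needed): a_2 = 0.

Final answer: 0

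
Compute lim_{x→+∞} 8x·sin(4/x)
As x → +∞: let u = 4/x → 0⁺; then 8·x·sin(4/x) = 8·4·sin(u)/u → 8·4·1 = 32.
Limit = 32.

Final answer: 32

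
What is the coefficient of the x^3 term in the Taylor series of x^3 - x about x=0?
Expand to order 3: x^3 - x = x^3 - x + O(x^4).
The coefficient of x^3 is 1.

Final answer: 1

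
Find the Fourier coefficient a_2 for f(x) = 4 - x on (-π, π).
a_2 = (1/π) ∫_{-π}^{π} f(x)·cos(2x) dx.
Evaluate the integral (use parity and integration by parts as needed): a_2 = 0.

Final answer: 0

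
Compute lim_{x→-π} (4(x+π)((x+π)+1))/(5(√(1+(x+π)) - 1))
Both numerator and denominator → 0 as x → -π; this is a 0/0 indeterminate form.
Expand each to leading order near x = -π: numerator ~ 4·(x + π), denominator ~ 5·(x + π)/2.
The limit of the ratio is 8/5.

Final answer: 8/5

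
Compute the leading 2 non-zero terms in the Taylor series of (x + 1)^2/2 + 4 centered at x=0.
x + 9/2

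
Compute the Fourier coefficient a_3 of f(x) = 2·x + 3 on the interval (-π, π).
a_3 = (1/π) ∫_{-π}^{π} f(x)·cos(3x) dx.
Evaluate the integral (use parity and integration by parts as needed): a_3 = 0.

Final answer: 0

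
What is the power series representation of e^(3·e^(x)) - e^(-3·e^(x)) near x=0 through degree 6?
x^6·(-13·e^(-3)/48 + 4117·e^(3)/240) + x^5·(-e^(-3)/5 + 311·e^(3)/20) + x^4·(7·e^(-3)/8 + 103·e^(3)/8) + x^3·(e^(-3)/2 + 19·e^(3)/2) + x^2·(-3·e^(-3) + 6·e^(3)) + x·(3·e^(-3) + 3·e^(3)) - e^(-3) + e^(3)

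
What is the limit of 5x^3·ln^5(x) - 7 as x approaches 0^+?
The product is a 0·∞ indeterminate form at x → 0⁺.
Rewrite the product as 5·ln^5(x) / x^(-3) and apply L'Hôpital, or use the standard hierarchy x^(-3) ≫ |ln x|^5 as x → 0⁺.
The indeterminate product → 0, so the limit = -7.

Final answer: -7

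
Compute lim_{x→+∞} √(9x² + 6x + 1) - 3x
As x → +∞: multiply by the conjugate to get (6x+1)/(√(9x²+6x+1)+3x); the denominator ~ 6x, so the limit is 6/6 = 1.
Limit = 1.

Final answer: 1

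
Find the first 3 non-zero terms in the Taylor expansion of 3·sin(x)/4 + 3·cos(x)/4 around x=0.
-3·x^2/8 + 3·x/4 + 3/4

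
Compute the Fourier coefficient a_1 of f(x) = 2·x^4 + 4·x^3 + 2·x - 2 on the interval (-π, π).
a_1 = (1/π) ∫_{-π}^{π} f(x)·cos(1x) dx.
Evaluate the integral (use parity and integration by parts as needed): a_1 = 96 - 16·π^2.

Final answer: 96 - 16·π^2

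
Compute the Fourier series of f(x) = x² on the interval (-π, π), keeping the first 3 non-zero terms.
-4·cos(x) + cos(2·x) + π^2/3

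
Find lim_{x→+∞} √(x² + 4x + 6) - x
This is an ∞ − ∞ indeterminate form.
Multiply and divide by the conjugate √(x²+4x + 6) + x; the x² terms cancel, leaving (4x + 6)/(√(x²+4x + 6)+x) → 4/2 = 2.
Limit = 2.

Final answer: 2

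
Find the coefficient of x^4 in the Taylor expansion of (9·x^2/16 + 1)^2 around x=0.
Expand to order 4: (9·x^2/16 + 1)^2 = 81·x^4/256 + 9·x^2/8 + 1 + O(x^5).
The coefficient of x^4 is 81/256.

Final answer: 81/256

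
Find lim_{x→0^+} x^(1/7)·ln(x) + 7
The product is a 0·∞ indeterminate form at x → 0⁺.
Rewrite the product as ln(x) / x^(-1/7) and apply L'Hôpital, or use the standard hierarchy x^(-1/7) ≫ |ln x| as x → 0⁺.
The indeterminate product → 0, so the limit = 7.

Final answer: 7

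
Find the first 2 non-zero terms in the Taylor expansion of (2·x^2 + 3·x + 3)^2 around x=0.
18·x + 9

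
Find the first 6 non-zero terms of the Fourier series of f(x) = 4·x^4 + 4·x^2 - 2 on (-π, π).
(176 - 32·π^2)·cos(x) + (-8 + 8·π^2)·cos(2·x) + (16/27 - 32·π^2/9)·cos(3·x) + (1/4 + 2·π^2)·cos(4·x) + (-32·π^2/25 - 208/625)·cos(5·x) - 2 + 4·π^2/3 + 4·π^4/5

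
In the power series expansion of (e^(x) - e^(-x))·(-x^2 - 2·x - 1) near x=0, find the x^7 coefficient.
Expand to order 7: (e^(x) - e^(-x))·(-x^2 - 2·x - 1) = -43·x^7/2520 - x^6/30 - 7·x^5/20 - 2·x^4/3 - 7·x^3/3 - 4·x^2 - 2·x + O(x^8).
The coefficient of x^7 is -43/2520.

Final answer: -43/2520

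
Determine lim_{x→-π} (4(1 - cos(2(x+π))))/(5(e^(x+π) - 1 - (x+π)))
Both numerator and denominator → 0 as x → -π; this is a 0/0 indeterminate form.
Expand each to leading order near x = -π: numerator ~ 8·(x + π)^2, denominator ~ 5·(x + π)^2/2.
The limit of the ratio is 16/5.

Final answer: 16/5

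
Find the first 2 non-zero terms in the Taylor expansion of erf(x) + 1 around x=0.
2·x/√(π) + 1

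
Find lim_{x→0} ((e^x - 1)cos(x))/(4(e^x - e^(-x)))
Both numerator and denominator → 0 as x → 0; this is a 0/0 indeterminate form.
Expand each to leading order near x = 0: numerator ~ x, denominator ~ 8·x.
The limit of the ratio is 1/8.

Final answer: 1/8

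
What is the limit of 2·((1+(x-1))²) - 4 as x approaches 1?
Direct substitution at x = 1 gives -2.

Final answer: -2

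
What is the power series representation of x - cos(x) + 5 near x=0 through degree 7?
x^6/720 - x^4/24 + x^2/2 + x + 4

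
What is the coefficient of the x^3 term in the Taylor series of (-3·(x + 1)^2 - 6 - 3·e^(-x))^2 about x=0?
Expand to order 3: (-3·(x + 1)^2 - 6 - 3·e^(-x))^2 = 15·x^3 + 117·x^2 + 72·x + 144 + O(x^4).
The coefficient of x^3 is 15.

Final answer: 15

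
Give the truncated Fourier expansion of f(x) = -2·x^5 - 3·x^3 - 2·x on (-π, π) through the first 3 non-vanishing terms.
(-448 - 4·π^4 + 74·π^2)·sin(x) + (-7·π^2 + 25/2 + 2·π^4)·sin(2·x) + (-4·π^4/3 - 160/81 + 26·π^2/27)·sin(3·x)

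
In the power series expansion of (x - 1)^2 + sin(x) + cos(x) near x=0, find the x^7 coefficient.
Expand to order 7: (x - 1)^2 + sin(x) + cos(x) = -x^7/5040 - x^6/720 + x^5/120 + x^4/24 - x^3/6 + x^2/2 - x + 2 + O(x^8).
The coefficient of x^7 is -1/5040.

Final answer: -1/5040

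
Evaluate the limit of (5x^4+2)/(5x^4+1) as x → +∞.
This is an ∞/∞ indeterminate form as x → +∞.
Divide numerator and denominator by x^4 and let the lower-order terms vanish; the leading terms give 5/5 = 1.
Limit = 1.

Final answer: 1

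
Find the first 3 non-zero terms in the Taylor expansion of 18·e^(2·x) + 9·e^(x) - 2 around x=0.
81·x^2/2 + 45·x + 25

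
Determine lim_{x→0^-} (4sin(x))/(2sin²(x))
Both numerator and denominator → 0 as x → 0^-; this is a 0/0 indeterminate form.
Expand each to leading order near x = 0: numerator ~ 4·x, denominator ~ 2·x^2.
The limit of the ratio is -∞.

Final answer: -∞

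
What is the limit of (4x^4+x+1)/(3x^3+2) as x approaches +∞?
This is an ∞/∞ indeterminate form as x → +∞.
Divide numerator and denominator by x^4 and let the lower-order terms vanish; the numerator's degree 4 exceeds the denominator's degree 3, so the quotient diverges.
Limit = ∞.

Final answer: ∞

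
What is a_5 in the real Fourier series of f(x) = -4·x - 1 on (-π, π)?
a_5 = (1/π) ∫_{-π}^{π} f(x)·cos(5x) dx.
Evaluate the integral (use parity and integration by parts as needed): a_5 = 0.

Final answer: 0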